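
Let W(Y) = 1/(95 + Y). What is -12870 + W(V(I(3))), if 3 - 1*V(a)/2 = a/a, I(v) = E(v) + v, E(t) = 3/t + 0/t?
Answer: -1274129/99 ≈ -12870.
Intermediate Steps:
E(t) = 3/t (E(t) = 3/t + 0 = 3/t)
I(v) = v + 3/v (I(v) = 3/v + v = v + 3/v)
V(a) = 4 (V(a) = 6 - 2*a/a = 6 - 2*1 = 6 - 2 = 4)
-12870 + W(V(I(3))) = -12870 + 1/(95 + 4) = -12870 + 1/99 = -1274129/99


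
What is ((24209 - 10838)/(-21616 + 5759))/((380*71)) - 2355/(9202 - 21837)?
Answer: 10603700397/56900307380 ≈ 0.18636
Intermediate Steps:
((24209 - 10838)/(-21616 + 5759))/((380*71)) - 2355/(9202 - 21837) = (13371/(-15857))/26980 - 2355/(-12635) = (13371*(-1/15857))*(1/26980) - 2355*(-1/12635) = -13371/15857*1/26980 + 471/2527 = -13371/427821860 + 471/2527 = 10603700397/56900307380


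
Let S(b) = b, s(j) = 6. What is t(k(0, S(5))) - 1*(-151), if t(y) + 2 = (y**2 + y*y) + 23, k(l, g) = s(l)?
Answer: 244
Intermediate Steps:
k(l, g) = 6
t(y) = 21 + 2*y**2 (t(y) = -2 + ((y**2 + y*y) + 23) = -2 + ((y**2 + y**2) + 23) = -2 + (2*y**2 + 23) = -2 + (23 + 2*y**2) = 21 + 2*y**2)
t(k(0, S(5))) - 1*(-151) = (21 + 2*6**2) - 1*(-151) = (21 + 2*36) + 151 = (21 + 72) + 151 = 93 + 151 = 244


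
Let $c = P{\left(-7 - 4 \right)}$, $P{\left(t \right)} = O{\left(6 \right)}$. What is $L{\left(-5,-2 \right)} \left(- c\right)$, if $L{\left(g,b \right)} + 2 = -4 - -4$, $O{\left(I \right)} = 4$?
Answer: $8$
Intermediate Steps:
$L{\left(g,b \right)} = -2$ ($L{\left(g,b \right)} = -2 - 0 = -2 + \left(-4 + 4\right) = -2 + 0 = -2$)
$P{\left(t \right)} = 4$
$c = 4$
$L{\left(-5,-2 \right)} \left(- c\right) = - 2 \left(\left(-1\right) 4\right) = \left(-2\right) \left(-4\right) = 8$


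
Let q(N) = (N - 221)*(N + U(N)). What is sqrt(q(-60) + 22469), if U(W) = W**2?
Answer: I*sqrt(972271) ≈ 986.04*I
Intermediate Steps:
q(N) = (-221 + N)*(N + N**2) (q(N) = (N - 221)*(N + N**2) = (-221 + N)*(N + N**2))
sqrt(q(-60) + 22469) = sqrt(-60*(-221 + (-60)**2 - 220*(-60)) + 22469) = sqrt(-60*(-221 + 3600 + 13200) + 22469) = sqrt(-60*16579 + 22469) = sqrt(-994740 + 22469) = sqrt(-972271) = I*sqrt(972271)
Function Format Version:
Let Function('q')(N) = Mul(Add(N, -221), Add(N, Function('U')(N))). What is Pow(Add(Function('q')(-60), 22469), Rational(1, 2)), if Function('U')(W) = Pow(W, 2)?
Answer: Mul(I, Pow(972271, Rational(1, 2))) ≈ Mul(986.04, I)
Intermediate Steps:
Function('q')(N) = Mul(Add(-221, N), Add(N, Pow(N, 2))) (Function('q')(N) = Mul(Add(N, -221), Add(N, Pow(N, 2))) = Mul(Add(-221, N), Add(N, Pow(N, 2))))
Pow(Add(Function('q')(-60), 22469), Rational(1, 2)) = Pow(Add(Mul(-60, Add(-221, Pow(-60, 2), Mul(-220, -60))), 22469), Rational(1, 2)) = Pow(Add(Mul(-60, Add(-221, 3600, 13200)), 22469), Rational(1, 2)) = Pow(Add(Mul(-60, 16579), 22469), Rational(1, 2)) = Pow(Add(-994740, 22469), Rational(1, 2)) = Pow(-972271, Rational(1, 2)) = Mul(I, Pow(972271, Rational(1, 2)))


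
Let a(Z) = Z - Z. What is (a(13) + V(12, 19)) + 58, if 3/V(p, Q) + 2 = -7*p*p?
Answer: 58577/1010 ≈ 57.997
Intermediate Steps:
V(p, Q) = 3/(-2 - 7*p**2) (V(p, Q) = 3/(-2 - 7*p*p) = 3/(-2 - 7*p**2))
a(Z) = 0
(a(13) + V(12, 19)) + 58 = (0 - 3/(2 + 7*12**2)) + 58 = (0 - 3/(2 + 7*144)) + 58 = (0 - 3/(2 + 1008)) + 58 = (0 - 3/1010) + 58 = -3/1010 + 58 = 58577/1010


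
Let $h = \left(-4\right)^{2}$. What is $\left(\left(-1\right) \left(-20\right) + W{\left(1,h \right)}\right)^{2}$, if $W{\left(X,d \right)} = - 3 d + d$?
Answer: $144$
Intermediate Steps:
$h = 16$
$W{\left(X,d \right)} = - 2 d$
$\left(\left(-1\right) \left(-20\right) + W{\left(1,h \right)}\right)^{2} = \left(\left(-1\right) \left(-20\right) - 32\right)^{2} = \left(20 - 32\right)^{2} = \left(-12\right)^{2} = 144$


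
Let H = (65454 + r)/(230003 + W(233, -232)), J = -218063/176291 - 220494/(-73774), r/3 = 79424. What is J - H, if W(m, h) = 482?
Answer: 650570333386118/1498808487276745 ≈ 0.43406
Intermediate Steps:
r = 238272 (r = 3*79424 = 238272)
J = 11391863996/6502846117 (J = -218063*1/176291 - 220494*(-1/73774) = -218063/176291 + 110247/36887 = 11391863996/6502846117 ≈ 1.7518)
H = 303726/230485 (H = (65454 + 238272)/(230003 + 482) = 303726/230485 ≈ 1.3178)
J - H = 11391863996/6502846117 - 1*303726/230485 = 11391863996/6502846117 - 303726/230485 = 650570333386118/1498808487276745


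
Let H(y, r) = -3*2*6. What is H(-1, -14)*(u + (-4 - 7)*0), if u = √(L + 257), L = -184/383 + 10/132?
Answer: -6*√163958593326/4213 ≈ -576.67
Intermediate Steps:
L = -10229/25278 (L = -184*1/383 + 10*(1/132) = -184/383 + 5/66 = -10229/25278 ≈ -0.40466)
H(y, r) = -36 (H(y, r) = -6*6 = -36)
u = √163958593326/25278 (u = √(-10229/25278 + 257) = √(6486217/25278) = √163958593326/25278 ≈ 16.019)
H(-1, -14)*(u + (-4 - 7)*0) = -36*(√163958593326/25278 + (-4 - 7)*0) = -36*(√163958593326/25278 - 11*0) = -36*(√163958593326/25278 + 0) = -6*√163958593326/4213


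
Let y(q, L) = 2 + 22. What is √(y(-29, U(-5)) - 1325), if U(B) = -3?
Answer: I*√1301 ≈ 36.069*I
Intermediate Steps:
y(q, L) = 24
√(y(-29, U(-5)) - 1325) = √(24 - 1325) = √(-1301) = I*√1301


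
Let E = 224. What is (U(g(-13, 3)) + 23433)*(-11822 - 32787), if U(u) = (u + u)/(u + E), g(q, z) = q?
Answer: -220561929233/211 ≈ -1.0453e+9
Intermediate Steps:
U(u) = 2*u/(224 + u) (U(u) = (u + u)/(u + 224) = (2*u)/(224 + u) = 2*u/(224 + u))
(U(g(-13, 3)) + 23433)*(-11822 - 32787) = (2*(-13)/(224 - 13) + 23433)*(-11822 - 32787) = (2*(-13)/211 + 23433)*(-44609) = (2*(-13)*(1/211) + 23433)*(-44609) = (-26/211 + 23433)*(-44609) = (4944337/211)*(-44609) = -220561929233/211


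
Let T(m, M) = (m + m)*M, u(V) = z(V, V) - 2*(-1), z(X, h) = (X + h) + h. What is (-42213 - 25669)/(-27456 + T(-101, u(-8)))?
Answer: 33941/11506 ≈ 2.9499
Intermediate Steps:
z(X, h) = X + 2*h
u(V) = 2 + 3*V (u(V) = (V + 2*V) - 2*(-1) = 3*V + 2 = 2 + 3*V)
T(m, M) = 2*M*m (T(m, M) = (2*m)*M = 2*M*m)
(-42213 - 25669)/(-27456 + T(-101, u(-8))) = (-42213 - 25669)/(-27456 + 2*(2 + 3*(-8))*(-101)) = -67882/(-27456 + 2*(2 - 24)*(-101)) = -67882/(-27456 + 2*(-22)*(-101)) = -67882/(-27456 + 4444) = -67882/(-23012) = -67882*(-1/23012) = 33941/11506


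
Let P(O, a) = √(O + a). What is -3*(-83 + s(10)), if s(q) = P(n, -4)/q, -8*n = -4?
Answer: 249 - 3*I*√14/20 ≈ 249.0 - 0.56125*I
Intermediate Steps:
n = ½ (n = -⅛*(-4) = ½ ≈ 0.50000)
s(q) = I*√14/(2*q) (s(q) = √(½ - 4)/q = √(-7/2)/q = (I*√14/2)/q = I*√14/(2*q))
-3*(-83 + s(10)) = -3*(-83 + (½)*I*√14/10) = -3*(-83 + (½)*I*√14*(⅒)) = -3*(-83 + I*√14/20) = 249 - 3*I*√14/20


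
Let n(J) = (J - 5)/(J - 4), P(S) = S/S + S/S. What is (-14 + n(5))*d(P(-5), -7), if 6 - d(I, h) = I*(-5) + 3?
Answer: -182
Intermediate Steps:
P(S) = 2 (P(S) = 1 + 1 = 2)
d(I, h) = 3 + 5*I (d(I, h) = 6 - (I*(-5) + 3) = 6 - (-5*I + 3) = 6 - (3 - 5*I) = 6 + (-3 + 5*I) = 3 + 5*I)
n(J) = (-5 + J)/(-4 + J)
(-14 + n(5))*d(P(-5), -7) = (-14 + (-5 + 5)/(-4 + 5))*(3 + 5*2) = (-14 + 0/1)*(3 + 10) = (-14 + 1*0)*13 = (-14 + 0)*13 = -14*13 = -182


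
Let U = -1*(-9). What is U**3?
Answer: 729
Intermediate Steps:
U = 9
U**3 = 9**3 = 729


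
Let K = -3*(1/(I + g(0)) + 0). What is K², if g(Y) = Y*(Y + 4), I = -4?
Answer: 9/16 ≈ 0.56250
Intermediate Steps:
g(Y) = Y*(4 + Y)
K = ¾ (K = -3*(1/(-4 + 0*(4 + 0)) + 0) = -3*(1/(-4 + 0*4) + 0) = -3*(1/(-4 + 0) + 0) = -3*(1/(-4) + 0) = -3*(-¼ + 0) = -3*(-¼) = ¾ ≈ 0.75000)
K² = (¾)² = 9/16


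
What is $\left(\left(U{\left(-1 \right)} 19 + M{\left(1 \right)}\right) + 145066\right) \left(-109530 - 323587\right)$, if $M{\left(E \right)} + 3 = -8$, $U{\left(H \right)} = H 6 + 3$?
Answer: $-62801098766$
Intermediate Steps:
$U{\left(H \right)} = 3 + 6 H$ ($U{\left(H \right)} = 6 H + 3 = 3 + 6 H$)
$M{\left(E \right)} = -11$ ($M{\left(E \right)} = -3 - 8 = -11$)
$\left(\left(U{\left(-1 \right)} 19 + M{\left(1 \right)}\right) + 145066\right) \left(-109530 - 323587\right) = \left(\left(\left(3 + 6 \left(-1\right)\right) 19 - 11\right) + 145066\right) \left(-109530 - 323587\right) = \left(\left(\left(3 - 6\right) 19 - 11\right) + 145066\right) \left(-433117\right) = \left(\left(\left(-3\right) 19 - 11\right) + 145066\right) \left(-433117\right) = \left(\left(-57 - 11\right) + 145066\right) \left(-433117\right) = \left(-68 + 145066\right) \left(-433117\right) = 144998 \left(-433117\right) = -62801098766$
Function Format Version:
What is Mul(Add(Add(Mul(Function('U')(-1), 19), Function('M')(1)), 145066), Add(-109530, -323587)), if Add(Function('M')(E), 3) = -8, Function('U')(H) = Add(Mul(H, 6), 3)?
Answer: -62801098766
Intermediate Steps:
Function('U')(H) = Add(3, Mul(6, H)) (Function('U')(H) = Add(Mul(6, H), 3) = Add(3, Mul(6, H)))
Function('M')(E) = -11 (Function('M')(E) = Add(-3, -8) = -11)
Mul(Add(Add(Mul(Function('U')(-1), 19), Function('M')(1)), 145066), Add(-109530, -323587)) = Mul(Add(Add(Mul(Add(3, Mul(6, -1)), 19), -11), 145066), Add(-109530, -323587)) = Mul(Add(Add(Mul(Add(3, -6), 19), -11), 145066), -433117) = Mul(Add(Add(Mul(-3, 19), -11), 145066), -433117) = Mul(Add(Add(-57, -11), 145066), -433117) = Mul(Add(-68, 145066), -433117) = Mul(144998, -433117) = -62801098766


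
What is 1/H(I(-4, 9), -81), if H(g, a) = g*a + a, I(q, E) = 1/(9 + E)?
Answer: -2/171 ≈ -0.011696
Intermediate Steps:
H(g, a) = a + a*g (H(g, a) = a*g + a = a + a*g)
1/H(I(-4, 9), -81) = 1/(-81*(1 + 1/(9 + 9))) = 1/(-81*(1 + 1/18)) = 1/(-81*19/18) = 1/(-171/2) = -2/171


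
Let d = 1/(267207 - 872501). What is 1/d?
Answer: -605294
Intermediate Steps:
d = -1/605294 (d = 1/(-605294) = -1/605294 ≈ -1.6521e-6)
1/d = 1/(-1/605294) = -605294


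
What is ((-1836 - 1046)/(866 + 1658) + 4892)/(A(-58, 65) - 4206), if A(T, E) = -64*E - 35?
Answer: -6172263/10602062 ≈ -0.58218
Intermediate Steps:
A(T, E) = -35 - 64*E
((-1836 - 1046)/(866 + 1658) + 4892)/(A(-58, 65) - 4206) = ((-1836 - 1046)/(866 + 1658) + 4892)/((-35 - 64*65) - 4206) = (-2882/2524 + 4892)/((-35 - 4160) - 4206) = (-2882*1/2524 + 4892)/(-4195 - 4206) = (-1441/1262 + 4892)/(-8401) = (6172263/1262)*(-1/8401) = -6172263/10602062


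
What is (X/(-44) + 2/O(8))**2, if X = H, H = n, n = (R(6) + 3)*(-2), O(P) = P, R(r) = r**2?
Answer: 7921/1936 ≈ 4.0914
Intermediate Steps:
n = -78 (n = (6**2 + 3)*(-2) = (36 + 3)*(-2) = 39*(-2) = -78)
H = -78
X = -78
(X/(-44) + 2/O(8))**2 = (-78/(-44) + 2/8)**2 = (-78*(-1/44) + 2*(1/8))**2 = (39/22 + 1/4)**2 = (89/44)**2 = 7921/1936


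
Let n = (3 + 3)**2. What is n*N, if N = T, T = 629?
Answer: 22644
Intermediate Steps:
N = 629
n = 36 (n = 6**2 = 36)
n*N = 36*629 = 22644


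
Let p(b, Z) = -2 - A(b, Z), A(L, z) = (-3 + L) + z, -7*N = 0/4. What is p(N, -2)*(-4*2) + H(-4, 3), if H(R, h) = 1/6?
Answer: -143/6 ≈ -23.833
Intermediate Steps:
N = 0 (N = -0/4 = -⅐*0 = 0)
A(L, z) = -3 + L + z
H(R, h) = ⅙ (H(R, h) = 1*(⅙) = ⅙)
p(b, Z) = 1 - Z - b (p(b, Z) = -2 - (-3 + b + Z) = -2 - (-3 + Z + b) = -2 + (3 - Z - b) = 1 - Z - b)
p(N, -2)*(-4*2) + H(-4, 3) = (1 - 1*(-2) - 1*0)*(-4*2) + ⅙ = (1 + 2 + 0)*(-8) + ⅙ = 3*(-8) + ⅙ = -24 + ⅙ = -143/6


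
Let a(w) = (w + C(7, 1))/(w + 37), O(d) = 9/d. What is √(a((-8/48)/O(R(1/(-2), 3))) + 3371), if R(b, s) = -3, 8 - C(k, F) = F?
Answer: 2*√374951382/667 ≈ 58.062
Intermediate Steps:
C(k, F) = 8 - F
a(w) = (7 + w)/(37 + w) (a(w) = (w + (8 - 1*1))/(w + 37) = (w + (8 - 1))/(37 + w) = (w + 7)/(37 + w) = (7 + w)/(37 + w))
√(a((-8/48)/O(R(1/(-2), 3))) + 3371) = √((7 + (-8/48)/((9/(-3))))/(37 + (-8/48)/((9/(-3)))) + 3371) = √((7 + (-8*1/48)/((9*(-⅓))))/(37 + (-8*1/48)/((9*(-⅓)))) + 3371) = √((7 - ⅙/(-3))/(37 - ⅙/(-3)) + 3371) = √((7 - ⅙*(-⅓))/(37 - ⅙*(-⅓)) + 3371) = √((7 + 1/18)/(37 + 1/18) + 3371) = √((127/18)/(667/18) + 3371) = √((18/667)*(127/18) + 3371) = √(127/667 + 3371) = √(2248584/667) = 2*√374951382/667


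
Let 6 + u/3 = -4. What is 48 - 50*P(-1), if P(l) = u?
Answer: 1548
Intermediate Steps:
u = -30 (u = -18 + 3*(-4) = -18 - 12 = -30)
P(l) = -30
48 - 50*P(-1) = 48 - 50*(-30) = 48 + 1500 = 1548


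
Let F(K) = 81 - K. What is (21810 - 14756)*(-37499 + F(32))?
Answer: -264172300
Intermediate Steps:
(21810 - 14756)*(-37499 + F(32)) = (21810 - 14756)*(-37499 + (81 - 1*32)) = 7054*(-37499 + (81 - 32)) = 7054*(-37499 + 49) = 7054*(-37450) = -264172300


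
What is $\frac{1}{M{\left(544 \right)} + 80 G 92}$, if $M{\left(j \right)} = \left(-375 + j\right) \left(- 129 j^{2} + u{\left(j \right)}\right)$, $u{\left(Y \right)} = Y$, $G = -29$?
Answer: $- \frac{1}{6451822240} \approx -1.5499 \cdot 10^{-10}$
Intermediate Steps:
$M{\left(j \right)} = \left(-375 + j\right) \left(j - 129 j^{2}\right)$ ($M{\left(j \right)} = \left(-375 + j\right) \left(- 129 j^{2} + j\right) = \left(-375 + j\right) \left(j - 129 j^{2}\right)$)
$\frac{1}{M{\left(544 \right)} + 80 G 92} = \frac{1}{544 \left(-375 - 129 \cdot 544^{2} + 48376 \cdot 544\right) + 80 \left(-29\right) 92} = \frac{1}{544 \left(-375 - 38175744 + 26316544\right) - 213440} = \frac{1}{544 \left(-11859575\right) - 213440} = \frac{1}{-6451608800 - 213440} = \frac{1}{-6451822240} = - \frac{1}{6451822240}$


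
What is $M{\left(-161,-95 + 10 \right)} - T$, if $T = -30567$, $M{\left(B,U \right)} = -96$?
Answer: $30471$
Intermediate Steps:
$M{\left(-161,-95 + 10 \right)} - T = -96 - -30567 = -96 + 30567 = 30471$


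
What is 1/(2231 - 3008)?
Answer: -1/777 ≈ -0.0012870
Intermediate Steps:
1/(2231 - 3008) = 1/(-777) = -1/777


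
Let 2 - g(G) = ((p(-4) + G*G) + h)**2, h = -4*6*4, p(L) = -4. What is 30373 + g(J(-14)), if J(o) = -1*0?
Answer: 20375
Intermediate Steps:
J(o) = 0
h = -96 (h = -24*4 = -96)
g(G) = 2 - (-100 + G**2)**2 (g(G) = 2 - ((-4 + G*G) - 96)**2 = 2 - ((-4 + G**2) - 96)**2 = 2 - (-100 + G**2)**2)
30373 + g(J(-14)) = 30373 + (2 - (-100 + 0**2)**2) = 30373 + (2 - (-100 + 0)**2) = 30373 + (2 - 1*(-100)**2) = 30373 + (2 - 1*10000) = 30373 + (2 - 10000) = 30373 - 9998 = 20375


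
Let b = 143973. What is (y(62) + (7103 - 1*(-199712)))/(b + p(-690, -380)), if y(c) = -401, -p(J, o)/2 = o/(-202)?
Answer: 20847814/14540893 ≈ 1.4337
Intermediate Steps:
p(J, o) = o/101 (p(J, o) = -2*o/(-202) = -2*o*(-1)/202 = -(-1)*o/101 = o/101)
(y(62) + (7103 - 1*(-199712)))/(b + p(-690, -380)) = (-401 + (7103 - 1*(-199712)))/(143973 + (1/101)*(-380)) = (-401 + (7103 + 199712))/(143973 - 380/101) = (-401 + 206815)/(14540893/101) = 206414*(101/14540893) = 20847814/14540893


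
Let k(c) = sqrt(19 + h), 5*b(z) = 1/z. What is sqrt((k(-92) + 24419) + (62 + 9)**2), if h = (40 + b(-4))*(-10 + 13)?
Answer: sqrt(2946000 + 10*sqrt(13885))/10 ≈ 171.67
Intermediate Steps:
b(z) = 1/(5*z)
h = 2397/20 (h = (40 + (1/5)/(-4))*(-10 + 13) = (40 + (1/5)*(-1/4))*3 = (40 - 1/20)*3 = (799/20)*3 = 2397/20 ≈ 119.85)
k(c) = sqrt(13885)/10 (k(c) = sqrt(19 + 2397/20) = sqrt(2777/20) = sqrt(13885)/10)
sqrt((k(-92) + 24419) + (62 + 9)**2) = sqrt((sqrt(13885)/10 + 24419) + (62 + 9)**2) = sqrt((24419 + sqrt(13885)/10) + 71**2) = sqrt((24419 + sqrt(13885)/10) + 5041) = sqrt(29460 + sqrt(13885)/10)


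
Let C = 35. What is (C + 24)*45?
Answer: 2655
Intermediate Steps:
(C + 24)*45 = (35 + 24)*45 = 59*45 = 2655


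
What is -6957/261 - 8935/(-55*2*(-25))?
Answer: -476973/15950 ≈ -29.904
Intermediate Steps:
-6957/261 - 8935/(-55*2*(-25)) = -6957*1/261 - 8935/(-5*22*(-25)) = -773/29 - 8935/((-110*(-25))) = -773/29 - 8935/2750 = -773/29 - 8935*1/2750 = -773/29 - 1787/550 = -476973/15950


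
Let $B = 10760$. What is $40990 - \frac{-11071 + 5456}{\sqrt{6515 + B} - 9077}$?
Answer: $\frac{3376486100105}{82374654} - \frac{28075 \sqrt{691}}{82374654} \approx 40989.0$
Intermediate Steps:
$40990 - \frac{-11071 + 5456}{\sqrt{6515 + B} - 9077} = 40990 - \frac{-11071 + 5456}{\sqrt{6515 + 10760} - 9077} = 40990 - - \frac{5615}{\sqrt{17275} - 9077} = 40990 - - \frac{5615}{5 \sqrt{691} - 9077} = 40990 - - \frac{5615}{-9077 + 5 \sqrt{691}} = 40990 + \frac{5615}{-9077 + 5 \sqrt{691}}$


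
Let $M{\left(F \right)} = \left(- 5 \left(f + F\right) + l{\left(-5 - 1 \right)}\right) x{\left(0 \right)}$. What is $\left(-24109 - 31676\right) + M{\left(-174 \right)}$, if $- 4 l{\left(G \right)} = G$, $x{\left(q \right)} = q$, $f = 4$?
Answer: $-55785$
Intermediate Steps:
$l{\left(G \right)} = - \frac{G}{4}$
$M{\left(F \right)} = 0$ ($M{\left(F \right)} = \left(- 5 \left(4 + F\right) - \frac{-5 - 1}{4}\right) 0 = \left(\left(-20 - 5 F\right) - - \frac{3}{2}\right) 0 = \left(\left(-20 - 5 F\right) + \frac{3}{2}\right) 0 = \left(- \frac{37}{2} - 5 F\right) 0 = 0$)
$\left(-24109 - 31676\right) + M{\left(-174 \right)} = \left(-24109 - 31676\right) + 0 = -55785 + 0 = -55785$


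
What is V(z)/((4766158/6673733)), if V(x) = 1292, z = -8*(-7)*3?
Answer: 4311231518/2383079 ≈ 1809.1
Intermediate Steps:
z = 168 (z = 56*3 = 168)
V(z)/((4766158/6673733)) = 1292/((4766158/6673733)) = 1292/((4766158*(1/6673733))) = 1292/(4766158/6673733) = 1292*(6673733/4766158) = 4311231518/2383079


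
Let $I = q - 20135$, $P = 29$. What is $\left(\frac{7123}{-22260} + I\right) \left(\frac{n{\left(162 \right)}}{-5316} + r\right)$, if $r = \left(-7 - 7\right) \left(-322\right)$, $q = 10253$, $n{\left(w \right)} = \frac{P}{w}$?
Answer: $- \frac{854019846308163601}{19170133920} \approx -4.455 \cdot 10^{7}$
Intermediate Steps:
$n{\left(w \right)} = \frac{29}{w}$
$I = -9882$ ($I = 10253 - 20135 = -9882$)
$r = 4508$ ($r = \left(-7 - 7\right) \left(-322\right) = \left(-14\right) \left(-322\right) = 4508$)
$\left(\frac{7123}{-22260} + I\right) \left(\frac{n{\left(162 \right)}}{-5316} + r\right) = \left(\frac{7123}{-22260} - 9882\right) \left(\frac{29 \cdot \frac{1}{162}}{-5316} + 4508\right) = \left(7123 \left(- \frac{1}{22260}\right) - 9882\right) \left(29 \cdot \frac{1}{162} \left(- \frac{1}{5316}\right) + 4508\right) = \left(- \frac{7123}{22260} - 9882\right) \left(\frac{29}{162} \left(- \frac{1}{5316}\right) + 4508\right) = - \frac{219980443 \left(- \frac{29}{861192} + 4508\right)}{22260} = \left(- \frac{219980443}{22260}\right) \frac{3882253507}{861192} = - \frac{854019846308163601}{19170133920}$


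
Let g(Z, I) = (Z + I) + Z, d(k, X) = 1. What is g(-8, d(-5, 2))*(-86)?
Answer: 1290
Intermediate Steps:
g(Z, I) = I + 2*Z (g(Z, I) = (I + Z) + Z = I + 2*Z)
g(-8, d(-5, 2))*(-86) = (1 + 2*(-8))*(-86) = (1 - 16)*(-86) = -15*(-86) = 1290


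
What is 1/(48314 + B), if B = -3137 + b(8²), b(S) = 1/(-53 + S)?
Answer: 11/496948 ≈ 2.2135e-5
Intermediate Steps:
B = -34506/11 (B = -3137 + 1/(-53 + 8²) = -3137 + 1/(-53 + 64) = -3137 + 1/11 = -34506/11 ≈ -3136.9)
1/(48314 + B) = 1/(48314 - 34506/11) = 1/(496948/11) = 11/496948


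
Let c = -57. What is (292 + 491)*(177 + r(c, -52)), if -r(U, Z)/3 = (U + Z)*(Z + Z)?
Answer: -26489673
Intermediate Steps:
r(U, Z) = -6*Z*(U + Z) (r(U, Z) = -3*(U + Z)*(Z + Z) = -3*(U + Z)*2*Z = -6*Z*(U + Z))
(292 + 491)*(177 + r(c, -52)) = (292 + 491)*(177 - 6*(-52)*(-57 - 52)) = 783*(177 - 6*(-52)*(-109)) = 783*(177 - 34008) = 783*(-33831) = -26489673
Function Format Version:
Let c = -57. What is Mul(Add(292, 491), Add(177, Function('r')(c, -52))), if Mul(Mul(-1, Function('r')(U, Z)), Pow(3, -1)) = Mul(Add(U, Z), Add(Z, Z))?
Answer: -26489673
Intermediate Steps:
Function('r')(U, Z) = Mul(-6, Z, Add(U, Z)) (Function('r')(U, Z) = Mul(-3, Mul(Add(U, Z), Add(Z, Z))) = Mul(-3, Mul(Add(U, Z), Mul(2, Z))) = Mul(-3, Mul(2, Z, Add(U, Z))) = Mul(-6, Z, Add(U, Z)))
Mul(Add(292, 491), Add(177, Function('r')(c, -52))) = Mul(Add(292, 491), Add(177, Mul(-6, -52, Add(-57, -52)))) = Mul(783, Add(177, Mul(-6, -52, -109))) = Mul(783, Add(177, -34008)) = Mul(783, -33831) = -26489673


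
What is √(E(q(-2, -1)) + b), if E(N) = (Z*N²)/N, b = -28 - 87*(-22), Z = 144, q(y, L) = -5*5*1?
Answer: I*√1714 ≈ 41.401*I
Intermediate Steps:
q(y, L) = -25 (q(y, L) = -25*1 = -25)
b = 1886 (b = -28 + 1914 = 1886)
E(N) = 144*N (E(N) = (144*N²)/N = 144*N)
√(E(q(-2, -1)) + b) = √(144*(-25) + 1886) = √(-3600 + 1886) = √(-1714) = I*√1714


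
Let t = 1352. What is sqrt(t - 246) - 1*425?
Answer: -425 + sqrt(1106) ≈ -391.74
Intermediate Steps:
sqrt(t - 246) - 1*425 = sqrt(1352 - 246) - 1*425 = sqrt(1106) - 425 = -425 + sqrt(1106)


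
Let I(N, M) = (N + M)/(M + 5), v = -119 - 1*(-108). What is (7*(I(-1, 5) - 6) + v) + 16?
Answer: -171/5 ≈ -34.200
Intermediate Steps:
v = -11 (v = -119 + 108 = -11)
I(N, M) = (M + N)/(5 + M)
(7*(I(-1, 5) - 6) + v) + 16 = (7*((5 - 1)/(5 + 5) - 6) - 11) + 16 = (7*(4/10 - 6) - 11) + 16 = (7*((⅒)*4 - 6) - 11) + 16 = (7*(⅖ - 6) - 11) + 16 = (7*(-28/5) - 11) + 16 = (-196/5 - 11) + 16 = -251/5 + 16 = -171/5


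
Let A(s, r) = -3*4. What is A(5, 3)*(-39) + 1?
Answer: 469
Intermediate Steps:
A(s, r) = -12
A(5, 3)*(-39) + 1 = -12*(-39) + 1 = 468 + 1 = 469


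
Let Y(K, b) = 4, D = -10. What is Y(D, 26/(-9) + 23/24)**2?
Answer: 16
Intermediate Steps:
Y(D, 26/(-9) + 23/24)**2 = 4**2 = 16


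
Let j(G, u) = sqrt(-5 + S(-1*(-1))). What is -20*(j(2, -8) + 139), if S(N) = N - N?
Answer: -2780 - 20*I*sqrt(5) ≈ -2780.0 - 44.721*I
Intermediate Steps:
S(N) = 0
j(G, u) = I*sqrt(5) (j(G, u) = sqrt(-5 + 0) = sqrt(-5) = I*sqrt(5))
-20*(j(2, -8) + 139) = -20*(I*sqrt(5) + 139) = -20*(139 + I*sqrt(5)) = -2780 - 20*I*sqrt(5)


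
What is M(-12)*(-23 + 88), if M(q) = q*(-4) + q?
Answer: 2340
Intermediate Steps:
M(q) = -3*q (M(q) = -4*q + q = -3*q)
M(-12)*(-23 + 88) = (-3*(-12))*(-23 + 88) = 36*65 = 2340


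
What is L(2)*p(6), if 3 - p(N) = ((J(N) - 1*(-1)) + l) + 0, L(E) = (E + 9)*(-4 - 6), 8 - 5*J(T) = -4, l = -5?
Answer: -506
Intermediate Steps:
J(T) = 12/5 (J(T) = 8/5 - 1/5*(-4) = 8/5 + 4/5 = 12/5)
L(E) = -90 - 10*E (L(E) = (9 + E)*(-10) = -90 - 10*E)
p(N) = 23/5 (p(N) = 3 - (((12/5 - 1*(-1)) - 5) + 0) = 3 - (((12/5 + 1) - 5) + 0) = 3 - ((17/5 - 5) + 0) = 3 - (-8/5 + 0) = 3 - 1*(-8/5) = 3 + 8/5 = 23/5)
L(2)*p(6) = (-90 - 10*2)*(23/5) = (-90 - 20)*(23/5) = -110*23/5 = -506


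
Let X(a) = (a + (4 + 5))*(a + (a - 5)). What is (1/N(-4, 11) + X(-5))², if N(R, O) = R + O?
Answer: 175561/49 ≈ 3582.9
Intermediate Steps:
N(R, O) = O + R
X(a) = (-5 + 2*a)*(9 + a) (X(a) = (a + 9)*(a + (-5 + a)) = (9 + a)*(-5 + 2*a) = (-5 + 2*a)*(9 + a))
(1/N(-4, 11) + X(-5))² = (1/(11 - 4) + (-45 + 2*(-5)² + 13*(-5)))² = (1/7 + (-45 + 2*25 - 65))² = (⅐ + (-45 + 50 - 65))² = (⅐ - 60)² = (-419/7)² = 175561/49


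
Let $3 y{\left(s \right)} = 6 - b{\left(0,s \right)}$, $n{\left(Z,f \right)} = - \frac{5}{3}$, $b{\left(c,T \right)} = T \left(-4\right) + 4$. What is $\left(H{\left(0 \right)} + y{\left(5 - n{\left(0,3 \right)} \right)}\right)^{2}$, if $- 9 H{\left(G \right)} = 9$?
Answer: $\frac{5929}{81} \approx 73.198$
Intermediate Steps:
$H{\left(G \right)} = -1$ ($H{\left(G \right)} = \left(- \frac{1}{9}\right) 9 = -1$)
$b{\left(c,T \right)} = 4 - 4 T$ ($b{\left(c,T \right)} = - 4 T + 4 = 4 - 4 T$)
$n{\left(Z,f \right)} = - \frac{5}{3}$ ($n{\left(Z,f \right)} = \left(-5\right) \frac{1}{3} = - \frac{5}{3}$)
$y{\left(s \right)} = \frac{2}{3} + \frac{4 s}{3}$ ($y{\left(s \right)} = \frac{6 - \left(4 - 4 s\right)}{3} = \frac{6 + \left(-4 + 4 s\right)}{3} = \frac{2 + 4 s}{3} = \frac{2}{3} + \frac{4 s}{3}$)
$\left(H{\left(0 \right)} + y{\left(5 - n{\left(0,3 \right)} \right)}\right)^{2} = \left(-1 + \left(\frac{2}{3} + \frac{4 \left(5 - - \frac{5}{3}\right)}{3}\right)\right)^{2} = \left(-1 + \left(\frac{2}{3} + \frac{4 \left(5 + \frac{5}{3}\right)}{3}\right)\right)^{2} = \left(-1 + \left(\frac{2}{3} + \frac{4}{3} \cdot \frac{20}{3}\right)\right)^{2} = \left(-1 + \left(\frac{2}{3} + \frac{80}{9}\right)\right)^{2} = \left(-1 + \frac{86}{9}\right)^{2} = \left(\frac{77}{9}\right)^{2} = \frac{5929}{81}$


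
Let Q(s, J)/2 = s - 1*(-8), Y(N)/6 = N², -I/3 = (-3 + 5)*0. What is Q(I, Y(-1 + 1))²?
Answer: 256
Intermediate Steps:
I = 0 (I = -3*(-3 + 5)*0 = -6*0 = -3*0 = 0)
Y(N) = 6*N²
Q(s, J) = 16 + 2*s (Q(s, J) = 2*(s - 1*(-8)) = 2*(s + 8) = 2*(8 + s) = 16 + 2*s)
Q(I, Y(-1 + 1))² = (16 + 2*0)² = (16 + 0)² = 16² = 256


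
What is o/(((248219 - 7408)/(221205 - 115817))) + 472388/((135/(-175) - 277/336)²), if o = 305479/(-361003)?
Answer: 2365416409440306071372/12752187218193337 ≈ 1.8549e+5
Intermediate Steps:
o = -305479/361003 (o = 305479*(-1/361003) = -305479/361003 ≈ -0.84620)
o/(((248219 - 7408)/(221205 - 115817))) + 472388/((135/(-175) - 277/336)²) = -305479*(221205 - 115817)/(248219 - 7408)/361003 + 472388/((135/(-175) - 277/336)²) = -305479/(361003*(240811/105388)) + 472388/((135*(-1/175) - 277*1/336)²) = -305479/(361003*(240811*(1/105388))) + 472388/((-27/35 - 277/336)²) = -305479/(361003*240811/105388) + 472388/((-383/240)²) = -305479/361003*105388/240811 + 472388/(146689/57600) = -32193820852/86933493433 + 472388*(57600/146689) = -32193820852/86933493433 + 27209548800/146689 = 2365416409440306071372/12752187218193337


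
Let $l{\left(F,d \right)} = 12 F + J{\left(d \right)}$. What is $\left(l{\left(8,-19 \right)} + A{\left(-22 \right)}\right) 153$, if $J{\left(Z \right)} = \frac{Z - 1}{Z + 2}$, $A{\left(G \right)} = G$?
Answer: $11502$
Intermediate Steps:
$J{\left(Z \right)} = \frac{-1 + Z}{2 + Z}$
$l{\left(F,d \right)} = 12 F + \frac{-1 + d}{2 + d}$
$\left(l{\left(8,-19 \right)} + A{\left(-22 \right)}\right) 153 = \left(\frac{-1 - 19 + 12 \cdot 8 \left(2 - 19\right)}{2 - 19} - 22\right) 153 = \left(\frac{-1 - 19 + 12 \cdot 8 \left(-17\right)}{-17} - 22\right) 153 = \left(- \frac{-1 - 19 - 1632}{17} - 22\right) 153 = \left(\left(- \frac{1}{17}\right) \left(-1652\right) - 22\right) 153 = \left(\frac{1652}{17} - 22\right) 153 = \frac{1278}{17} \cdot 153 = 11502$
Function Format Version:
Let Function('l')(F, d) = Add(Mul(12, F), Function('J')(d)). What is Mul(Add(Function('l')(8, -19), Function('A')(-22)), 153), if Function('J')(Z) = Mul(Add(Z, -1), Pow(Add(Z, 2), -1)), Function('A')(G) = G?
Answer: 11502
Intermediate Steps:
Function('J')(Z) = Mul(Pow(Add(2, Z), -1), Add(-1, Z)) (Function('J')(Z) = Mul(Add(-1, Z), Pow(Add(2, Z), -1)) = Mul(Pow(Add(2, Z), -1), Add(-1, Z)))
Function('l')(F, d) = Add(Mul(12, F), Mul(Pow(Add(2, d), -1), Add(-1, d)))
Mul(Add(Function('l')(8, -19), Function('A')(-22)), 153) = Mul(Add(Mul(Pow(Add(2, -19), -1), Add(-1, -19, Mul(12, 8, Add(2, -19)))), -22), 153) = Mul(Add(Mul(Pow(-17, -1), Add(-1, -19, Mul(12, 8, -17))), -22), 153) = Mul(Add(Mul(Rational(-1, 17), Add(-1, -19, -1632)), -22), 153) = Mul(Add(Mul(Rational(-1, 17), -1652), -22), 153) = Mul(Add(Rational(1652, 17), -22), 153) = Mul(Rational(1278, 17), 153) = 11502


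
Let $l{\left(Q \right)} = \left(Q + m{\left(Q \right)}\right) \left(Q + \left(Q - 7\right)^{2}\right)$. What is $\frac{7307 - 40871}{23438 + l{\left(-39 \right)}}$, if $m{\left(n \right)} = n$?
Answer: $\frac{8391}{34642} \approx 0.24222$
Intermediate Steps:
$l{\left(Q \right)} = 2 Q \left(Q + \left(-7 + Q\right)^{2}\right)$ ($l{\left(Q \right)} = \left(Q + Q\right) \left(Q + \left(Q - 7\right)^{2}\right) = 2 Q \left(Q + \left(-7 + Q\right)^{2}\right)$)
$\frac{7307 - 40871}{23438 + l{\left(-39 \right)}} = \frac{7307 - 40871}{23438 + 2 \left(-39\right) \left(-39 + \left(-7 - 39\right)^{2}\right)} = - \frac{33564}{23438 + 2 \left(-39\right) \left(-39 + \left(-46\right)^{2}\right)} = - \frac{33564}{23438 + 2 \left(-39\right) \left(-39 + 2116\right)} = - \frac{33564}{23438 + 2 \left(-39\right) 2077} = - \frac{33564}{23438 - 162006} = - \frac{33564}{-138568} = \left(-33564\right) \left(- \frac{1}{138568}\right) = \frac{8391}{34642}$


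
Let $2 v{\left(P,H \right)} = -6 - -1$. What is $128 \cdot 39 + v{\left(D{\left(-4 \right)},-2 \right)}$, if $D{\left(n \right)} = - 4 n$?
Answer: $\frac{9979}{2} \approx 4989.5$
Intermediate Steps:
$v{\left(P,H \right)} = - \frac{5}{2}$ ($v{\left(P,H \right)} = \frac{-6 - -1}{2} = \frac{-6 + 1}{2} = \frac{1}{2} \left(-5\right) = - \frac{5}{2}$)
$128 \cdot 39 + v{\left(D{\left(-4 \right)},-2 \right)} = 128 \cdot 39 - \frac{5}{2} = 4992 - \frac{5}{2} = \frac{9979}{2}$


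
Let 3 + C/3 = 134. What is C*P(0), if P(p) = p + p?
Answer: 0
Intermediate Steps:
C = 393 (C = -9 + 3*134 = -9 + 402 = 393)
P(p) = 2*p
C*P(0) = 393*(2*0) = 393*0 = 0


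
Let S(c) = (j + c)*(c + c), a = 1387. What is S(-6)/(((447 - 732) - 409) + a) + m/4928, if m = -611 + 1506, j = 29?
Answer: -3203/14784 ≈ -0.21665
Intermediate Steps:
S(c) = 2*c*(29 + c) (S(c) = (29 + c)*(c + c) = (29 + c)*(2*c) = 2*c*(29 + c))
m = 895
S(-6)/(((447 - 732) - 409) + a) + m/4928 = (2*(-6)*(29 - 6))/(((447 - 732) - 409) + 1387) + 895/4928 = (2*(-6)*23)/((-285 - 409) + 1387) + 895*(1/4928) = -276/(-694 + 1387) + 895/4928 = -276/693 + 895/4928 = -276*1/693 + 895/4928 = -92/231 + 895/4928 = -3203/14784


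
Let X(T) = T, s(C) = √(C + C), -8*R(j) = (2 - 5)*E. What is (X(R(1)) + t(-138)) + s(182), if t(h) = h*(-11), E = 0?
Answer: 1518 + 2*√91 ≈ 1537.1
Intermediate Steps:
R(j) = 0 (R(j) = -(2 - 5)*0/8 = -(-3)*0/8 = -⅛*0 = 0)
t(h) = -11*h
s(C) = √2*√C (s(C) = √(2*C) = √2*√C)
(X(R(1)) + t(-138)) + s(182) = (0 - 11*(-138)) + √2*√182 = (0 + 1518) + 2*√91 = 1518 + 2*√91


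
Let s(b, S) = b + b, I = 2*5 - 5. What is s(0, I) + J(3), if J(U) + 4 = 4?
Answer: 0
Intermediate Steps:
J(U) = 0 (J(U) = -4 + 4 = 0)
I = 5 (I = 10 - 5 = 5)
s(b, S) = 2*b
s(0, I) + J(3) = 2*0 + 0 = 0 + 0 = 0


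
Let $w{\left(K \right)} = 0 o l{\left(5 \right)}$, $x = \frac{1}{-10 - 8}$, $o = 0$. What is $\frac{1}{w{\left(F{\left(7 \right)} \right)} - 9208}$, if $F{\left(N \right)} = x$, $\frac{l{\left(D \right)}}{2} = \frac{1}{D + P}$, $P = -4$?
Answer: $- \frac{1}{9208} \approx -0.0001086$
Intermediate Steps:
$x = - \frac{1}{18}$ ($x = \frac{1}{-18} = - \frac{1}{18} \approx -0.055556$)
$l{\left(D \right)} = \frac{2}{-4 + D}$ ($l{\left(D \right)} = \frac{2}{D - 4} = \frac{2}{-4 + D}$)
$F{\left(N \right)} = - \frac{1}{18}$
$w{\left(K \right)} = 0$ ($w{\left(K \right)} = 0 \cdot 0 \frac{2}{-4 + 5} = 0 \cdot \frac{2}{1} = 0 \cdot 2 \cdot 1 = 0 \cdot 2 = 0$)
$\frac{1}{w{\left(F{\left(7 \right)} \right)} - 9208} = \frac{1}{0 - 9208} = \frac{1}{-9208} = - \frac{1}{9208}$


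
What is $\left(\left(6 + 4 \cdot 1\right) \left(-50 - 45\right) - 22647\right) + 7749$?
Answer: $-15848$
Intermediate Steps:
$\left(\left(6 + 4 \cdot 1\right) \left(-50 - 45\right) - 22647\right) + 7749 = \left(\left(6 + 4\right) \left(-95\right) - 22647\right) + 7749 = \left(10 \left(-95\right) - 22647\right) + 7749 = \left(-950 - 22647\right) + 7749 = -23597 + 7749 = -15848$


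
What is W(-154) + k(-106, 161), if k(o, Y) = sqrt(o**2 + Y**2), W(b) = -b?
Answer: 154 + sqrt(37157) ≈ 346.76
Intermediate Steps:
k(o, Y) = sqrt(Y**2 + o**2)
W(-154) + k(-106, 161) = -1*(-154) + sqrt(161**2 + (-106)**2) = 154 + sqrt(25921 + 11236) = 154 + sqrt(37157)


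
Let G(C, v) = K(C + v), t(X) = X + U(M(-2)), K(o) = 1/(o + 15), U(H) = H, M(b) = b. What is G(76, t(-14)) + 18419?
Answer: 1381426/75 ≈ 18419.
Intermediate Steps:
K(o) = 1/(15 + o)
t(X) = -2 + X (t(X) = X - 2 = -2 + X)
G(C, v) = 1/(15 + C + v) (G(C, v) = 1/(15 + (C + v)) = 1/(15 + C + v))
G(76, t(-14)) + 18419 = 1/(15 + 76 + (-2 - 14)) + 18419 = 1/(15 + 76 - 16) + 18419 = 1/75 + 18419 = 1381426/75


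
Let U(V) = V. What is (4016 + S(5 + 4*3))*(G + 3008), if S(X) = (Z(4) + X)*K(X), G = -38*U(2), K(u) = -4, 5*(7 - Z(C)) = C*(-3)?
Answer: 57326464/5 ≈ 1.1465e+7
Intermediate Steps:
Z(C) = 7 + 3*C/5 (Z(C) = 7 - C*(-3)/5 = 7 - (-3)*C/5 = 7 + 3*C/5)
G = -76 (G = -38*2 = -76)
S(X) = -188/5 - 4*X (S(X) = ((7 + (3/5)*4) + X)*(-4) = ((7 + 12/5) + X)*(-4) = (47/5 + X)*(-4) = -188/5 - 4*X)
(4016 + S(5 + 4*3))*(G + 3008) = (4016 + (-188/5 - 4*(5 + 4*3)))*(-76 + 3008) = (4016 + (-188/5 - 4*(5 + 12)))*2932 = (4016 + (-188/5 - 4*17))*2932 = (4016 + (-188/5 - 68))*2932 = (4016 - 528/5)*2932 = (19552/5)*2932 = 57326464/5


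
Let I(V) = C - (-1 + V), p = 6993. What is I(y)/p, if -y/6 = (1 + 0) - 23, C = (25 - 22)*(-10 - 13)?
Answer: -200/6993 ≈ -0.028600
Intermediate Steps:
C = -69 (C = 3*(-23) = -69)
y = 132 (y = -6*((1 + 0) - 23) = -6*(1 - 23) = -6*(-22) = 132)
I(V) = -68 - V (I(V) = -69 - (-1 + V) = -69 + (1 - V) = -68 - V)
I(y)/p = (-68 - 1*132)/6993 = (-68 - 132)*(1/6993) = -200*1/6993 = -200/6993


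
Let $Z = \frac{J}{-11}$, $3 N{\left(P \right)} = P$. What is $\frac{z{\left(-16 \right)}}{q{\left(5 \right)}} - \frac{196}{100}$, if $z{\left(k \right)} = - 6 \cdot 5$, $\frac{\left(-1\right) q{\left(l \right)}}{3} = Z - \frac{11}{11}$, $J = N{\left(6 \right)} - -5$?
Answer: $- \frac{1816}{225} \approx -8.0711$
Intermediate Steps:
$N{\left(P \right)} = \frac{P}{3}$
$J = 7$ ($J = \frac{1}{3} \cdot 6 - -5 = 2 + 5 = 7$)
$Z = - \frac{7}{11}$ ($Z = \frac{7}{-11} = 7 \left(- \frac{1}{11}\right) = - \frac{7}{11} \approx -0.63636$)
$q{\left(l \right)} = \frac{54}{11}$ ($q{\left(l \right)} = - 3 \left(- \frac{7}{11} - \frac{11}{11}\right) = - 3 \left(- \frac{7}{11} - 1\right) = \left(-3\right) \left(- \frac{18}{11}\right) = \frac{54}{11}$)
$z{\left(k \right)} = -30$ ($z{\left(k \right)} = \left(-1\right) 30 = -30$)
$\frac{z{\left(-16 \right)}}{q{\left(5 \right)}} - \frac{196}{100} = - \frac{30}{\frac{54}{11}} - \frac{196}{100} = \left(-30\right) \frac{11}{54} - \frac{49}{25} = - \frac{55}{9} - \frac{49}{25} = - \frac{1816}{225}$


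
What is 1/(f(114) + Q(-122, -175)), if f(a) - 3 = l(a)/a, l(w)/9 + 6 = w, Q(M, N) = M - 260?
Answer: -19/7039 ≈ -0.0026992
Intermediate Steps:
Q(M, N) = -260 + M
l(w) = -54 + 9*w
f(a) = 3 + (-54 + 9*a)/a
1/(f(114) + Q(-122, -175)) = 1/((12 - 54/114) + (-260 - 122)) = 1/((12 - 54*1/114) - 382) = 1/((12 - 9/19) - 382) = 1/(219/19 - 382) = 1/(-7039/19) = -19/7039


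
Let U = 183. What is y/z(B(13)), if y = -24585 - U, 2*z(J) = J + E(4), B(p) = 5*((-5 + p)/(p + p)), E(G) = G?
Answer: -8944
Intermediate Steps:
B(p) = 5*(-5 + p)/(2*p) (B(p) = 5*((-5 + p)/((2*p))) = 5*((-5 + p)*(1/(2*p))) = 5*((-5 + p)/(2*p)) = 5*(-5 + p)/(2*p))
z(J) = 2 + J/2 (z(J) = (J + 4)/2 = (4 + J)/2 = 2 + J/2)
y = -24768 (y = -24585 - 183 = -24768)
y/z(B(13)) = -24768/(2 + ((5/2)*(-5 + 13)/13)/2) = -24768/(2 + ((5/2)*(1/13)*8)/2) = -24768/(2 + (1/2)*(20/13)) = -24768/(2 + 10/13) = -24768/36/13 = -24768*13/36 = -8944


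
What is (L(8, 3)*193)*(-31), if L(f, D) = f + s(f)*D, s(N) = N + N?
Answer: -335048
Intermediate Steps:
s(N) = 2*N
L(f, D) = f + 2*D*f (L(f, D) = f + (2*f)*D = f + 2*D*f)
(L(8, 3)*193)*(-31) = ((8*(1 + 2*3))*193)*(-31) = ((8*(1 + 6))*193)*(-31) = ((8*7)*193)*(-31) = (56*193)*(-31) = 10808*(-31) = -335048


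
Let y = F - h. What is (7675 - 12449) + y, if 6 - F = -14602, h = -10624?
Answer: 20458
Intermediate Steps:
F = 14608 (F = 6 - 1*(-14602) = 6 + 14602 = 14608)
y = 25232 (y = 14608 - 1*(-10624) = 14608 + 10624 = 25232)
(7675 - 12449) + y = (7675 - 12449) + 25232 = -4774 + 25232 = 20458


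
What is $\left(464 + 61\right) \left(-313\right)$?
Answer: $-164325$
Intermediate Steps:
$\left(464 + 61\right) \left(-313\right) = 525 \left(-313\right) = -164325$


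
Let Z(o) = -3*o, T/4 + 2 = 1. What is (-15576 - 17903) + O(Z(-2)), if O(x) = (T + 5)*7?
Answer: -33472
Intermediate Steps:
T = -4 (T = -8 + 4*1 = -8 + 4 = -4)
O(x) = 7 (O(x) = (-4 + 5)*7 = 1*7 = 7)
(-15576 - 17903) + O(Z(-2)) = (-15576 - 17903) + 7 = -33479 + 7 = -33472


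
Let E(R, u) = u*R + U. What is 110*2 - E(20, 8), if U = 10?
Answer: 50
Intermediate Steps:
E(R, u) = 10 + R*u (E(R, u) = u*R + 10 = R*u + 10 = 10 + R*u)
110*2 - E(20, 8) = 110*2 - (10 + 20*8) = 220 - (10 + 160) = 220 - 1*170 = 220 - 170 = 50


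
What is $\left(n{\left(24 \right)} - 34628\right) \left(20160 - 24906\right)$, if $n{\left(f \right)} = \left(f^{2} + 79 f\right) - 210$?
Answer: $153609036$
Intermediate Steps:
$n{\left(f \right)} = -210 + f^{2} + 79 f$ ($n{\left(f \right)} = \left(f^{2} + 79 f\right) - 210 = -210 + f^{2} + 79 f$)
$\left(n{\left(24 \right)} - 34628\right) \left(20160 - 24906\right) = \left(\left(-210 + 24^{2} + 79 \cdot 24\right) - 34628\right) \left(20160 - 24906\right) = \left(\left(-210 + 576 + 1896\right) - 34628\right) \left(-4746\right) = \left(2262 - 34628\right) \left(-4746\right) = \left(-32366\right) \left(-4746\right) = 153609036$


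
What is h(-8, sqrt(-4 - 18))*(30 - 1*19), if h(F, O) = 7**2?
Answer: 539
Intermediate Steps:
h(F, O) = 49
h(-8, sqrt(-4 - 18))*(30 - 1*19) = 49*(30 - 1*19) = 49*(30 - 19) = 49*11 = 539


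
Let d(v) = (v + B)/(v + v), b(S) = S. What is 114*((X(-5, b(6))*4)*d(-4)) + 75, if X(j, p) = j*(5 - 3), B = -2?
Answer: -3345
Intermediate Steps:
X(j, p) = 2*j (X(j, p) = j*2 = 2*j)
d(v) = (-2 + v)/(2*v) (d(v) = (v - 2)/(v + v) = (-2 + v)/((2*v)) = (-2 + v)*(1/(2*v)) = (-2 + v)/(2*v))
114*((X(-5, b(6))*4)*d(-4)) + 75 = 114*(((2*(-5))*4)*((½)*(-2 - 4)/(-4))) + 75 = 114*((-10*4)*((½)*(-¼)*(-6))) + 75 = 114*(-40*¾) + 75 = 114*(-30) + 75 = -3420 + 75 = -3345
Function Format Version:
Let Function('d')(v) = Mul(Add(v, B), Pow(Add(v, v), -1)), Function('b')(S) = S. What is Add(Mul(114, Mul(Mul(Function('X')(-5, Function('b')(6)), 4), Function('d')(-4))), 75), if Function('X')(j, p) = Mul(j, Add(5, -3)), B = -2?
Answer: -3345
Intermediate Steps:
Function('X')(j, p) = Mul(2, j) (Function('X')(j, p) = Mul(j, 2) = Mul(2, j))
Function('d')(v) = Mul(Rational(1, 2), Pow(v, -1), Add(-2, v)) (Function('d')(v) = Mul(Add(v, -2), Pow(Add(v, v), -1)) = Mul(Add(-2, v), Pow(Mul(2, v), -1)) = Mul(Add(-2, v), Mul(Rational(1, 2), Pow(v, -1))) = Mul(Rational(1, 2), Pow(v, -1), Add(-2, v)))
Add(Mul(114, Mul(Mul(Function('X')(-5, Function('b')(6)), 4), Function('d')(-4))), 75) = Add(Mul(114, Mul(Mul(Mul(2, -5), 4), Mul(Rational(1, 2), Pow(-4, -1), Add(-2, -4)))), 75) = Add(Mul(114, Mul(Mul(-10, 4), Mul(Rational(1, 2), Rational(-1, 4), -6))), 75) = Add(Mul(114, Mul(-40, Rational(3, 4))), 75) = Add(Mul(114, -30), 75) = Add(-3420, 75) = -3345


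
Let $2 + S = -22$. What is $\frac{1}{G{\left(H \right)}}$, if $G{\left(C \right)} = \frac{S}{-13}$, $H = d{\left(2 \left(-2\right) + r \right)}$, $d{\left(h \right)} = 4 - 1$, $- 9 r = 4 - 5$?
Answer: $\frac{13}{24} \approx 0.54167$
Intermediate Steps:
$S = -24$ ($S = -2 - 22 = -24$)
$r = \frac{1}{9}$ ($r = - \frac{4 - 5}{9} = \left(- \frac{1}{9}\right) \left(-1\right) = \frac{1}{9} \approx 0.11111$)
$d{\left(h \right)} = 3$ ($d{\left(h \right)} = 4 - 1 = 3$)
$H = 3$
$G{\left(C \right)} = \frac{24}{13}$ ($G{\left(C \right)} = - \frac{24}{-13} = \left(-24\right) \left(- \frac{1}{13}\right) = \frac{24}{13}$)
$\frac{1}{G{\left(H \right)}} = \frac{1}{\frac{24}{13}} = \frac{13}{24}$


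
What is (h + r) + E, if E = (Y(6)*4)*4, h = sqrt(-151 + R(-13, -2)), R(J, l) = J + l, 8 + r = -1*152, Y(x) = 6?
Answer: -64 + I*sqrt(166) ≈ -64.0 + 12.884*I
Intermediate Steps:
r = -160 (r = -8 - 1*152 = -8 - 152 = -160)
h = I*sqrt(166) (h = sqrt(-151 + (-13 - 2)) = sqrt(-151 - 15) = sqrt(-166) = I*sqrt(166) ≈ 12.884*I)
E = 96 (E = (6*4)*4 = 24*4 = 96)
(h + r) + E = (I*sqrt(166) - 160) + 96 = (-160 + I*sqrt(166)) + 96 = -64 + I*sqrt(166)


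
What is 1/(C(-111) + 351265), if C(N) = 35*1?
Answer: 1/351300 ≈ 2.8466e-6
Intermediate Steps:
C(N) = 35
1/(C(-111) + 351265) = 1/(35 + 351265) = 1/351300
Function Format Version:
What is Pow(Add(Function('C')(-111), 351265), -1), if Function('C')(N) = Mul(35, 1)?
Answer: Rational(1, 351300) ≈ 2.8466e-6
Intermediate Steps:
Function('C')(N) = 35
Pow(Add(Function('C')(-111), 351265), -1) = Pow(Add(35, 351265), -1) = Pow(351300, -1) = Rational(1, 351300)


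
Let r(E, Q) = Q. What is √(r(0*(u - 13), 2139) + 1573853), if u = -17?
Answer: 2*√393998 ≈ 1255.4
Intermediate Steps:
√(r(0*(u - 13), 2139) + 1573853) = √(2139 + 1573853) = √1575992 = 2*√393998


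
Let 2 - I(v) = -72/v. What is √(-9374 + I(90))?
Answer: 2*I*√58570/5 ≈ 96.805*I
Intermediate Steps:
I(v) = 2 + 72/v (I(v) = 2 - (-72)/v = 2 + 72/v)
√(-9374 + I(90)) = √(-9374 + (2 + 72/90)) = √(-9374 + (2 + 72*(1/90))) = √(-9374 + (2 + ⅘)) = √(-9374 + 14/5) = √(-46856/5) = 2*I*√58570/5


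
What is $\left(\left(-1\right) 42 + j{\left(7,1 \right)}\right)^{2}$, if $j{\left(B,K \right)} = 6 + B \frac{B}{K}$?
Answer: $169$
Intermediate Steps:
$j{\left(B,K \right)} = 6 + \frac{B^{2}}{K}$
$\left(\left(-1\right) 42 + j{\left(7,1 \right)}\right)^{2} = \left(\left(-1\right) 42 + \left(6 + \frac{7^{2}}{1}\right)\right)^{2} = \left(-42 + \left(6 + 49 \cdot 1\right)\right)^{2} = \left(-42 + \left(6 + 49\right)\right)^{2} = \left(-42 + 55\right)^{2} = 13^{2} = 169$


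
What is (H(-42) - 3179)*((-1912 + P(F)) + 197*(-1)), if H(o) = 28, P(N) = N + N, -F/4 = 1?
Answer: 6670667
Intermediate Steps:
F = -4 (F = -4*1 = -4)
P(N) = 2*N
(H(-42) - 3179)*((-1912 + P(F)) + 197*(-1)) = (28 - 3179)*((-1912 + 2*(-4)) + 197*(-1)) = -3151*((-1912 - 8) - 197) = -3151*(-1920 - 197) = -3151*(-2117) = 6670667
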